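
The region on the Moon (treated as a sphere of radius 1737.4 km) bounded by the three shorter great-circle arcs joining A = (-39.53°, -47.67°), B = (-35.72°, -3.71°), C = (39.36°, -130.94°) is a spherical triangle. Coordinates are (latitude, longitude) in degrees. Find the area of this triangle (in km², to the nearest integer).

Side lengths (central angles): a = 2.4189, b = 1.9111, c = 0.6053 rad; semiperimeter s = 2.4676.
By l'Huilier's theorem, tan(E/4) = √[tan(s/2) tan((s−a)/2) tan((s−b)/2) tan((s−c)/2)], giving spherical excess E = 0.6480 rad.
Area = E·R² = 0.6480 × (1737.4)² ≈ 1956000 km².

1956000 km²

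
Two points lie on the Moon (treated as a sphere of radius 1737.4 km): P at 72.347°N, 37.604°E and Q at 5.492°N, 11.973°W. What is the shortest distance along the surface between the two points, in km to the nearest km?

2223 km

Let φ₁ = 1.2627 rad, φ₂ = 0.0959 rad, and Δλ = -0.8653 rad.
cos c = sin φ₁ sin φ₂ + cos φ₁ cos φ₂ cos Δλ = (0.9529)(0.0957) + (0.3033)(0.9954)(0.6484) = 0.28693,
so c = arccos(0.28693) = 1.27977 rad.
Distance = R·c = 1737.4 × 1.2798 ≈ 2223 km.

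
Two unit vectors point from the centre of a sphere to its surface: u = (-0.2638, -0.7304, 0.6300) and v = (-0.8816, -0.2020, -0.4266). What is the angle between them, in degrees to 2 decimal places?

u·v = 0.1113; |u| = 1.0000, |v| = 1.0000.
cos θ = (u·v)/(|u||v|) = 0.1113, so θ = 83.61°.

83.61°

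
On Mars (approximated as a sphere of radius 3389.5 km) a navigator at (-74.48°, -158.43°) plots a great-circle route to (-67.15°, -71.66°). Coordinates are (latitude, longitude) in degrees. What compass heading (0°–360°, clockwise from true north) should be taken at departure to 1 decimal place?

With φ₁ = -1.2999, φ₂ = -1.1720, Δλ = 1.5144 rad, the forward-azimuth formula gives
θ = atan2( sin Δλ cos φ₂ , cos φ₁ sin φ₂ − sin φ₁ cos φ₂ cos Δλ ) = atan2(0.3877, -0.2255) = 120.18°.
So the initial bearing is 120.2°.

120.2°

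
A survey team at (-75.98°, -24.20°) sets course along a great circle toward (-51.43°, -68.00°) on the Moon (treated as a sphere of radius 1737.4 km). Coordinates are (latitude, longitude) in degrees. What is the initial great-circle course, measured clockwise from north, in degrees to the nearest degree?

300°

Δλ = -43.800° = -0.7645 rad.
y = sin Δλ · cos φ₂ = (-0.6921)(0.6235) = -0.4315
x = cos φ₁ sin φ₂ − sin φ₁ cos φ₂ cos Δλ = (0.2423)(-0.7818) − (-0.9702)(0.6235)(0.7218) = 0.2472
θ = atan2(y, x) = -60.20°; adding 360° gives 300°.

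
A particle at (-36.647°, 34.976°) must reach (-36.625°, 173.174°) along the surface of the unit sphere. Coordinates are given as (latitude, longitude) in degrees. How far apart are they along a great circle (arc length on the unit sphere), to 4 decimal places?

1.6950

With latitudes φ₁ = -36.647°, φ₂ = -36.625° and longitude difference Δλ = 138.198°:
cos c = sin φ₁ sin φ₂ + cos φ₁ cos φ₂ cos Δλ = (-0.5969)(-0.5966) + (0.8023)(0.8026)(-0.7455) = -0.12392,
so c = arccos(-0.12392) = 1.69504 rad.
On the unit sphere the arc length equals the central angle: 1.6950.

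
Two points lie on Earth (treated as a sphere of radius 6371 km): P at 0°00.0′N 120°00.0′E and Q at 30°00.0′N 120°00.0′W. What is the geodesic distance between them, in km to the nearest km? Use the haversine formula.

Let φ₁ = 0.0000 rad, φ₂ = 0.5236 rad, and Δλ = 2.0944 rad.
Haversine: a = sin²(Δφ/2) + cos φ₁ cos φ₂ sin²(Δλ/2) = 0.0670 + (1.0000)(0.8660)(0.7500) = 0.71651.
Central angle c = 2·arcsin(√a) = 2.01863 rad.
Distance = R·c = 6371 × 2.0186 ≈ 12861 km.

12861 km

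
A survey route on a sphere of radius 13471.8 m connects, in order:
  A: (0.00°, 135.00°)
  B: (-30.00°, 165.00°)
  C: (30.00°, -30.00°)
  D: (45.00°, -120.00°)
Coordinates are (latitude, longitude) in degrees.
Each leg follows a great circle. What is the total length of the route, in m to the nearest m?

65300 m

Leg A→B: central angle 0.7227 rad, distance 9736.5 m.
Leg B→C: central angle 2.9150 rad, distance 39270.7 m.
Leg C→D: central angle 1.2094 rad, distance 16293.2 m.
Total: 9736.5 + 39270.7 + 16293.2 ≈ 65300 m.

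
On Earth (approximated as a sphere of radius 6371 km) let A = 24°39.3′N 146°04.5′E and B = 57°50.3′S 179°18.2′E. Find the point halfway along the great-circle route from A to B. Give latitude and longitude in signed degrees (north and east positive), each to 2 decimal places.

-17.22°, 158.23°

Central angle δ = 1.5192 rad. Interpolating on the sphere with fraction f = 0.5:
P = [sin((1−f)δ)·A + sin(fδ)·B] / sin δ = 0.6896·A + 0.6896·B in Cartesian coordinates,
giving P = (-0.8870, 0.3542, -0.2961), i.e. latitude -17.22°, longitude 158.23°.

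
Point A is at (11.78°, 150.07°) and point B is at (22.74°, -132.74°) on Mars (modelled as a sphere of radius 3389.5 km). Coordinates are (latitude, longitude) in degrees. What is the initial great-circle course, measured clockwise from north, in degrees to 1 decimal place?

69.5°

With φ₁ = 0.2056, φ₂ = 0.3969, Δλ = 1.3472 rad, the forward-azimuth formula gives
θ = atan2( sin Δλ cos φ₂ , cos φ₁ sin φ₂ − sin φ₁ cos φ₂ cos Δλ ) = atan2(0.8993, 0.3367) = 69.48°.
So the initial bearing is 69.5°.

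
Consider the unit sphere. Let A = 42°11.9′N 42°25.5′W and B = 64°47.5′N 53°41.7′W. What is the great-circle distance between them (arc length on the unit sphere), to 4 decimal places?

0.4099

Let φ₁ = 0.7365 rad, φ₂ = 1.1308 rad, and Δλ = -0.1967 rad.
Haversine: a = sin²(Δφ/2) + cos φ₁ cos φ₂ sin²(Δλ/2) = 0.0384 + (0.7408)(0.4259)(0.0096) = 0.04141.
Central angle c = 2·arcsin(√a) = 0.40987 rad.
On the unit sphere the arc length equals the central angle: 0.4099.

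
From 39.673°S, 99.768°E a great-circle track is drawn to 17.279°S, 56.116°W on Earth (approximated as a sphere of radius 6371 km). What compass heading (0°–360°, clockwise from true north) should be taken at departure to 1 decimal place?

With φ₁ = -0.6924, φ₂ = -0.3016, Δλ = -2.7207 rad, the forward-azimuth formula gives
θ = atan2( sin Δλ cos φ₂ , cos φ₁ sin φ₂ − sin φ₁ cos φ₂ cos Δλ ) = atan2(-0.3901, -0.7850) = -153.57°.
Adding 360° brings this into [0°, 360°): 206.4°.

206.4°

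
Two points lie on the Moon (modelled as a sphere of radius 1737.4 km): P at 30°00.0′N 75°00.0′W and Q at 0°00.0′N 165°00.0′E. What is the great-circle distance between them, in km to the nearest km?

In radians: φ₁ = 0.5236, φ₂ = 0.0000, Δλ = -120.000° = -2.0944 rad.
cos c = sin φ₁ sin φ₂ + cos φ₁ cos φ₂ cos Δλ = (0.5000)(0.0000) + (0.8660)(1.0000)(-0.5000) = -0.43301,
so c = arccos(-0.43301) = 2.01863 rad.
Distance = R·c = 1737.4 × 2.0186 ≈ 3507 km.

3507 km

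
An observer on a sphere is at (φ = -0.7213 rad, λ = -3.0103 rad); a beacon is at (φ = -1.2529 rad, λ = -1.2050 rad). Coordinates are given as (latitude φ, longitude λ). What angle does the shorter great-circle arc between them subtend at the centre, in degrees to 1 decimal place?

Let φ₁ = -0.7213 rad, φ₂ = -1.2529 rad, and Δλ = 1.8053 rad.
Haversine: a = sin²(Δφ/2) + cos φ₁ cos φ₂ sin²(Δλ/2) = 0.0690 + (0.7509)(0.3126)(0.6162) = 0.21363.
Central angle c = 2·arcsin(√a) = 0.96096 rad.
So the angular separation is 55.1°.

55.1°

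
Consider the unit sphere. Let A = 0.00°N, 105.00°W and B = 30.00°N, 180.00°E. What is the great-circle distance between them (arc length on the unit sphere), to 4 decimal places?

1.3447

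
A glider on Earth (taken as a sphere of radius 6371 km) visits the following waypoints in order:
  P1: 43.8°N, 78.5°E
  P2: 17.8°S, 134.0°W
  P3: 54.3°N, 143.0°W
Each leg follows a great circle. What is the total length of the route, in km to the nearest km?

23885 km

Leg P1→P2: central angle 2.4835 rad, distance 15822.5 km.
Leg P2→P3: central angle 1.2656 rad, distance 8062.9 km.
Total: 15822.5 + 8062.9 ≈ 23885 km.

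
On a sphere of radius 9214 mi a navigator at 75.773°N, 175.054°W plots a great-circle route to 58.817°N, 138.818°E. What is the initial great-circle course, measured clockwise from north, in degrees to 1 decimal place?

Δλ = -46.128° = -0.8051 rad.
y = sin Δλ · cos φ₂ = (-0.7209)(0.5178) = -0.3733
x = cos φ₁ sin φ₂ − sin φ₁ cos φ₂ cos Δλ = (0.2458)(0.8555) − (0.9693)(0.5178)(0.6930) = -0.1376
θ = atan2(y, x) = -110.23°; adding 360° gives 249.8°.

249.8°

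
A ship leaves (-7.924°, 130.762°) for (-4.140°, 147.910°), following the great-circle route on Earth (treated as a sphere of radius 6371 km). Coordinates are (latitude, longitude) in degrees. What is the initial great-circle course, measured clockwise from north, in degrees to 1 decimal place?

78.5°

Δλ = 17.148° = 0.2993 rad.
y = sin Δλ · cos φ₂ = (0.2948)(0.9974) = 0.2941
x = cos φ₁ sin φ₂ − sin φ₁ cos φ₂ cos Δλ = (0.9905)(-0.0722) − (-0.1379)(0.9974)(0.9555) = 0.0599
θ = atan2(y, x) = 78.49°, so the bearing is 78.5°.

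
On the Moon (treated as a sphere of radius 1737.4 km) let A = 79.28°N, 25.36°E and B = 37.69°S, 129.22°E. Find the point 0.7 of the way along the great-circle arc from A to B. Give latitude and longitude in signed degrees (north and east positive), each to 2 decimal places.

0.37°, 120.78°

Central angle δ = 2.2601 rad. Interpolating on the sphere with fraction f = 0.7:
P = [sin((1−f)δ)·A + sin(fδ)·B] / sin δ = 0.8128·A + 1.2957·B in Cartesian coordinates,
giving P = (-0.5117, 0.8591, 0.0064), i.e. latitude 0.37°, longitude 120.78°.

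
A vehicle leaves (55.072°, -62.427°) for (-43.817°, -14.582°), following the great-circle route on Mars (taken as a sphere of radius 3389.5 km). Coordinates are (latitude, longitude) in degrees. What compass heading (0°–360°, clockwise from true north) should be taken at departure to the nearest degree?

146°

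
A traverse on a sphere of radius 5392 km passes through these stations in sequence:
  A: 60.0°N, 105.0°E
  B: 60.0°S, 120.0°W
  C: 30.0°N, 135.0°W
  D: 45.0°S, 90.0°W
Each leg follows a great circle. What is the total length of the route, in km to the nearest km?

31453 km

Leg A→B: central angle 2.7565 rad, distance 14863.2 km.
Leg B→C: central angle 1.5856 rad, distance 8549.3 km.
Leg C→D: central angle 1.4913 rad, distance 8040.8 km.
Total: 14863.2 + 8549.3 + 8040.8 ≈ 31453 km.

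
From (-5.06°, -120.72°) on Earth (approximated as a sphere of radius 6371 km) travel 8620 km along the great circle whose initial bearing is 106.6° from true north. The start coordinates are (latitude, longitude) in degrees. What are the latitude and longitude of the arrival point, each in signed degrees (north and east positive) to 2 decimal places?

Angular distance δ = d/R = 8620/6371 = 1.35301 rad; initial bearing θ = 1.8605 rad.
sin φ₂ = sin φ₁ cos δ + cos φ₁ sin δ cos θ = (-0.0882)(0.2161) + (0.9961)(0.9764)(-0.2857) = -0.2969, so φ₂ = -17.27°.
Δλ = atan2(sin θ sin δ cos φ₁, cos δ − sin φ₁ sin φ₂) = atan2(0.9320, 0.1899) = 78.485°.
λ₂ = -120.720° + 78.485° = -42.24°.

-17.27°, -42.24°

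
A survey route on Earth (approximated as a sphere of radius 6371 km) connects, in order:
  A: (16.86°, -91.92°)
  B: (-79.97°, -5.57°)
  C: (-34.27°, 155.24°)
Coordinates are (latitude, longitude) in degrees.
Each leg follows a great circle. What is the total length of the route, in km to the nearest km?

Leg A→B: central angle 1.8494 rad, distance 11782.4 km.
Leg B→C: central angle 1.1389 rad, distance 7256.2 km.
Total: 11782.4 + 7256.2 ≈ 19039 km.

19039 km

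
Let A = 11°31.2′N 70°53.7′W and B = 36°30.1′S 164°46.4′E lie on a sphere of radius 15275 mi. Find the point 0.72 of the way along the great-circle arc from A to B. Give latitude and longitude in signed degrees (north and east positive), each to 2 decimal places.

-35.58°, -151.84°

Central angle δ = 2.1688 rad. Interpolating on the sphere with fraction f = 0.72:
P = [sin((1−f)δ)·A + sin(fδ)·B] / sin δ = 0.6905·A + 1.2099·B in Cartesian coordinates,
giving P = (-0.7170, -0.3838, -0.5818), i.e. latitude -35.58°, longitude -151.84°.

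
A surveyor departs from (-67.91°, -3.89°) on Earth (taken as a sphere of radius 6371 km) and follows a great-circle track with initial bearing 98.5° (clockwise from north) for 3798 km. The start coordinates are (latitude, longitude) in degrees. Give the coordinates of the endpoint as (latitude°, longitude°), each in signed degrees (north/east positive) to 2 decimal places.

Angular distance δ = d/R = 3798/6371 = 0.59614 rad; initial bearing θ = 1.7191 rad.
sin φ₂ = sin φ₁ cos δ + cos φ₁ sin δ cos θ = (-0.9266)(0.8275) + (0.3761)(0.5615)(-0.1478) = -0.7980, so φ₂ = -52.94°.
Δλ = atan2(sin θ sin δ cos φ₁, cos δ − sin φ₁ sin φ₂) = atan2(0.2088, 0.0881) = 67.123°.
λ₂ = -3.890° + 67.123° = 63.23°.

-52.94°, 63.23°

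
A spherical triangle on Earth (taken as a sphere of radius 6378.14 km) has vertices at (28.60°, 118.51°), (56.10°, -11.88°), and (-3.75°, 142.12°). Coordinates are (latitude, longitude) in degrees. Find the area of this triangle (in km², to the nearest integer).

9371833 km²

Side lengths (central angles): a = 2.1586, b = 0.6897, c = 1.4907 rad; semiperimeter s = 2.1695.
By l'Huilier's theorem, tan(E/4) = √[tan(s/2) tan((s−a)/2) tan((s−b)/2) tan((s−c)/2)], giving spherical excess E = 0.2304 rad.
Area = E·R² = 0.2304 × (6378.14)² ≈ 9371833 km².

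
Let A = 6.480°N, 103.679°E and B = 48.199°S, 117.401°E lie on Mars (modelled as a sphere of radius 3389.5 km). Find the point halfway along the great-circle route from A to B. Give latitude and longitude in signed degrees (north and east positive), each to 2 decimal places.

-20.99°, 109.18°

Central angle δ = 0.9773 rad. Interpolating on the sphere with fraction f = 0.5:
P = [sin((1−f)δ)·A + sin(fδ)·B] / sin δ = 0.5663·A + 0.5663·B in Cartesian coordinates,
giving P = (-0.3068, 0.8818, -0.3582), i.e. latitude -20.99°, longitude 109.18°.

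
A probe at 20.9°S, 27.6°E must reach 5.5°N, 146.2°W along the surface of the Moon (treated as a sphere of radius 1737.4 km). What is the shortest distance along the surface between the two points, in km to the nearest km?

4957 km

Let φ₁ = -0.3648 rad, φ₂ = 0.0960 rad, and Δλ = -3.0334 rad.
cos c = sin φ₁ sin φ₂ + cos φ₁ cos φ₂ cos Δλ = (-0.3567)(0.0958) + (0.9342)(0.9954)(-0.9942) = -0.95866,
so c = arccos(-0.95866) = 2.85304 rad.
Distance = R·c = 1737.4 × 2.8530 ≈ 4957 km.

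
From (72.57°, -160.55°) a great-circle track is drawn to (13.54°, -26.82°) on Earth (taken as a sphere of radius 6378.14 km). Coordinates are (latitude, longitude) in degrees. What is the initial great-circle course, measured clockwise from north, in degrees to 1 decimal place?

44.6°

Δλ = 133.730° = 2.3340 rad.
y = sin Δλ · cos φ₂ = (0.7226)(0.9722) = 0.7025
x = cos φ₁ sin φ₂ − sin φ₁ cos φ₂ cos Δλ = (0.2995)(0.2341) − (0.9541)(0.9722)(-0.6913) = 0.7113
θ = atan2(y, x) = 44.64°, so the bearing is 44.6°.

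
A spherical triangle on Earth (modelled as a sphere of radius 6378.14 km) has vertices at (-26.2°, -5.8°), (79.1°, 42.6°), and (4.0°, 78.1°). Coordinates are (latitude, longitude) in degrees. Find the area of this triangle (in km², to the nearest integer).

61648624 km²

Side lengths (central angles): a = 1.3469, b = 1.5064, c = 1.8975 rad; semiperimeter s = 2.3754.
By l'Huilier's theorem, tan(E/4) = √[tan(s/2) tan((s−a)/2) tan((s−b)/2) tan((s−c)/2)], giving spherical excess E = 1.5154 rad.
Area = E·R² = 1.5154 × (6378.14)² ≈ 61648624 km².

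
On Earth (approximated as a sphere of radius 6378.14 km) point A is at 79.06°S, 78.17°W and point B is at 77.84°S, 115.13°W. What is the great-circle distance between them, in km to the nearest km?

Let φ₁ = -1.3799 rad, φ₂ = -1.3586 rad, and Δλ = -0.6451 rad.
cos c = sin φ₁ sin φ₂ + cos φ₁ cos φ₂ cos Δλ = (-0.9818)(-0.9776) + (0.1898)(0.2106)(0.7991) = 0.99174,
so c = arccos(0.99174) = 0.12862 rad.
Distance = R·c = 6378.14 × 0.1286 ≈ 820 km.

820 km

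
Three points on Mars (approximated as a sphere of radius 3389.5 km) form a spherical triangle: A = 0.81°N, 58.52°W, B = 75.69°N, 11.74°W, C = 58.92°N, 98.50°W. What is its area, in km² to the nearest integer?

Side lengths (central angles): a = 0.5789, b = 1.1509, c = 1.3868 rad; semiperimeter s = 1.5583.
By l'Huilier's theorem, tan(E/4) = √[tan(s/2) tan((s−a)/2) tan((s−b)/2) tan((s−c)/2)], giving spherical excess E = 0.3855 rad.
Area = E·R² = 0.3855 × (3389.5)² ≈ 4428875 km².

4428875 km²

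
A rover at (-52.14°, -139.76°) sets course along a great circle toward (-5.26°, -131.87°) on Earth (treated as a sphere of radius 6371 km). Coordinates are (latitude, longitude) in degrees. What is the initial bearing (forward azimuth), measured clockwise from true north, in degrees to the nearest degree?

11°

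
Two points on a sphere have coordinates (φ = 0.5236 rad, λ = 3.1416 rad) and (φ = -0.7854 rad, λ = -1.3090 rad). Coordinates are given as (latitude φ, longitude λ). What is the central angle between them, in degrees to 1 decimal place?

With latitudes φ₁ = 30.000°, φ₂ = -45.000° and longitude difference Δλ = 104.999°:
cos c = sin φ₁ sin φ₂ + cos φ₁ cos φ₂ cos Δλ = (0.5000)(-0.7071) + (0.8660)(0.7071)(-0.2588) = -0.51204,
so c = arccos(-0.51204) = 2.10836 rad.
So the angular separation is 120.8°.

120.8°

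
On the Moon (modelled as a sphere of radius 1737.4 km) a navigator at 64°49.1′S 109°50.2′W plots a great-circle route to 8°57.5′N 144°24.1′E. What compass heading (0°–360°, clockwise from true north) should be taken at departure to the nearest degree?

Δλ = -105.762° = -1.8459 rad.
y = sin Δλ · cos φ₂ = (-0.9624)(0.9878) = -0.9507
x = cos φ₁ sin φ₂ − sin φ₁ cos φ₂ cos Δλ = (0.4255)(0.1557) − (-0.9050)(0.9878)(-0.2716) = -0.1766
θ = atan2(y, x) = -100.52°; adding 360° gives 259°.

259°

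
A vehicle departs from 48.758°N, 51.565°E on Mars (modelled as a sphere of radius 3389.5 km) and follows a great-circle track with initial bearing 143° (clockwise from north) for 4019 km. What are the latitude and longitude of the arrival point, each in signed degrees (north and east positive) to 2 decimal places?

-11.86°, 86.31°

Angular distance δ = d/R = 4019/3389.5 = 1.18572 rad; initial bearing θ = 2.4958 rad.
sin φ₂ = sin φ₁ cos δ + cos φ₁ sin δ cos θ = (0.7519)(0.3756) + (0.6592)(0.9268)(-0.7986) = -0.2055, so φ₂ = -11.86°.
Δλ = atan2(sin θ sin δ cos φ₁, cos δ − sin φ₁ sin φ₂) = atan2(0.3677, 0.5301) = 34.744°.
λ₂ = 51.565° + 34.744° = 86.31°.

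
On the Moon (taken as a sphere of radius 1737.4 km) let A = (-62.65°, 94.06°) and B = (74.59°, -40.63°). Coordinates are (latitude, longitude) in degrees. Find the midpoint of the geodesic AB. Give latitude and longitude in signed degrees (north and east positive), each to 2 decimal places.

Central angle δ = 2.7998 rad. Interpolating on the sphere with fraction f = 0.5:
P = [sin((1−f)δ)·A + sin(fδ)·B] / sin δ = 2.9396·A + 2.9396·B in Cartesian coordinates,
giving P = (0.4972, 0.8385, 0.2229), i.e. latitude 12.88°, longitude 59.33°.

12.88°, 59.33°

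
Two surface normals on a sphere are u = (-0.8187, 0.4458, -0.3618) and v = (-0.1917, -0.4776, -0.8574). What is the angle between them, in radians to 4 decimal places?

u·v = 0.2542; |u| = 1.0000, |v| = 1.0000.
cos θ = (u·v)/(|u||v|) = 0.2543, so θ = 1.3137 rad.

1.3137 rad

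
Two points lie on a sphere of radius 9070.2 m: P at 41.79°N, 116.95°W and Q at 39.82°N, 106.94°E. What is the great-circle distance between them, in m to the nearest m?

Let φ₁ = 0.7294 rad, φ₂ = 0.6950 rad, and Δλ = -2.3756 rad.
cos c = sin φ₁ sin φ₂ + cos φ₁ cos φ₂ cos Δλ = (0.6664)(0.6404) + (0.7456)(0.7681)(-0.7207) = 0.01405,
so c = arccos(0.01405) = 1.55675 rad.
Distance = R·c = 9070.2 × 1.5567 ≈ 14120 m.

14120 m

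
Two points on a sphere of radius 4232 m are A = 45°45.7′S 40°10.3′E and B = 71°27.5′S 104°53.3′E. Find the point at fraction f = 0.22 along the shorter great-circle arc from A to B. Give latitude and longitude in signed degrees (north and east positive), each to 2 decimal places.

-53.29°, 46.73°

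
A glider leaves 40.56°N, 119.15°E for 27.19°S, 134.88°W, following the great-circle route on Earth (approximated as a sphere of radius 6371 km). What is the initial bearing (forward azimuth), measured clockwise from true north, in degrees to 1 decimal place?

102.4°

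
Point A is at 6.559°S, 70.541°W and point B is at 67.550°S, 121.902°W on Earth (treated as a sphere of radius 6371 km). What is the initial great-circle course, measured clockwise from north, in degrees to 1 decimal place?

Δλ = -51.361° = -0.8964 rad.
y = sin Δλ · cos φ₂ = (-0.7811)(0.3819) = -0.2983
x = cos φ₁ sin φ₂ − sin φ₁ cos φ₂ cos Δλ = (0.9935)(-0.9242) − (-0.1142)(0.3819)(0.6244) = -0.8909
θ = atan2(y, x) = -161.49°; adding 360° gives 198.5°.

198.5°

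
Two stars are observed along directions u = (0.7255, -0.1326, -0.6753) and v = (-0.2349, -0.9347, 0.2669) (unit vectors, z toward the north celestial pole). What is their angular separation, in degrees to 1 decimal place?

u·v = -0.2267; |u| = 1.0000, |v| = 1.0000.
cos θ = (u·v)/(|u||v|) = -0.2267, so θ = 103.1°.

103.1°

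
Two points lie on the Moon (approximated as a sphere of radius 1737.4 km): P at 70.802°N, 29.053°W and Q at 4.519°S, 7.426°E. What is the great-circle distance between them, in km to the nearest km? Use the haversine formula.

Let φ₁ = 1.2357 rad, φ₂ = -0.0789 rad, and Δλ = 0.6367 rad.
Haversine: a = sin²(Δφ/2) + cos φ₁ cos φ₂ sin²(Δλ/2) = 0.3733 + (0.3288)(0.9969)(0.0980) = 0.40541.
Central angle c = 2·arcsin(√a) = 1.38047 rad.
Distance = R·c = 1737.4 × 1.3805 ≈ 2398 km.

2398 km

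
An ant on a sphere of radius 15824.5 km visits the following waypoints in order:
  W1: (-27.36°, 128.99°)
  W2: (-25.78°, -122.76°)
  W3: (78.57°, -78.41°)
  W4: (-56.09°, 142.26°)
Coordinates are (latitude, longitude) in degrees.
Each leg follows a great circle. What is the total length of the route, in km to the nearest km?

Leg W1→W2: central angle 1.6214 rad, distance 25657.7 km.
Leg W2→W3: central angle 1.8741 rad, distance 29656.9 km.
Leg W3→W4: central angle 2.6844 rad, distance 42479.8 km.
Total: 25657.7 + 29656.9 + 42479.8 ≈ 97794 km.

97794 km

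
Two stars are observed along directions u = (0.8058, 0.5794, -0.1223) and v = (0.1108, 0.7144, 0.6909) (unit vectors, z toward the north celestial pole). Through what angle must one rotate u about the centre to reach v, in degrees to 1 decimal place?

65.2°

u·v = 0.4187; |u| = 1.0000, |v| = 1.0000.
cos θ = (u·v)/(|u||v|) = 0.4187, so θ = 65.2°.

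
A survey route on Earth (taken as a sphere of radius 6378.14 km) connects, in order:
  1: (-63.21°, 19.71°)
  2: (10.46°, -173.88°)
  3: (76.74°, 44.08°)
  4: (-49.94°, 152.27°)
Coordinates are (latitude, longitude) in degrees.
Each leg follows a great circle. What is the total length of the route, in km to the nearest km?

Leg 1→2: central angle 2.2054 rad, distance 14066.6 km.
Leg 2→3: central angle 1.5719 rad, distance 10026.0 km.
Leg 3→4: central angle 2.4833 rad, distance 15838.9 km.
Total: 14066.6 + 10026.0 + 15838.9 ≈ 39931 km.

39931 km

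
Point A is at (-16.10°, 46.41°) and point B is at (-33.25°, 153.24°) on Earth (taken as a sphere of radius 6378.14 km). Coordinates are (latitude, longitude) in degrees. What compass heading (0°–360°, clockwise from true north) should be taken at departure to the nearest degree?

With φ₁ = -0.2810, φ₂ = -0.5803, Δλ = 1.8645 rad, the forward-azimuth formula gives
θ = atan2( sin Δλ cos φ₂ , cos φ₁ sin φ₂ − sin φ₁ cos φ₂ cos Δλ ) = atan2(0.8005, -0.5939) = 126.57°.
So the initial bearing is 127°.

127°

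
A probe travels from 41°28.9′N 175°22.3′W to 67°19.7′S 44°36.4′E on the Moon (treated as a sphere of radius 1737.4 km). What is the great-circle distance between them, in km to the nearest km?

4438 km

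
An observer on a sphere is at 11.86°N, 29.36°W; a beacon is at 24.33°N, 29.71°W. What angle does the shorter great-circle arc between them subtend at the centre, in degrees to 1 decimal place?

In radians: φ₁ = 0.2070, φ₂ = 0.4246, Δλ = -0.350° = -0.0061 rad.
cos c = sin φ₁ sin φ₂ + cos φ₁ cos φ₂ cos Δλ = (0.2055)(0.4120) + (0.9787)(0.9112)(1.0000) = 0.97639,
so c = arccos(0.97639) = 0.21772 rad.
So the angular separation is 12.5°.

12.5°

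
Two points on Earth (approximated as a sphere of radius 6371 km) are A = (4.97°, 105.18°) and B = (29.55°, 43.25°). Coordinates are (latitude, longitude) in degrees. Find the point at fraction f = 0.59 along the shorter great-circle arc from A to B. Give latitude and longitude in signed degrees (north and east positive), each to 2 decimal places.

The central angle between A and B is δ = 1.1034 rad.
With f = 0.59, the slerp weights are sin((1−f)δ)/sin δ = 0.4896 and sin(fδ)/sin δ = 0.6788.
Weighted sum of the unit vectors: (0.4896)·(-0.2609,0.9615,0.0866) + (0.6788)·(0.6336,0.5961,0.4932) = (0.3024, 0.8754, 0.3772).
Converting back: φ = atan2(z, √(x²+y²)) = 22.16°, λ = atan2(y, x) = 70.94°.

22.16°, 70.94°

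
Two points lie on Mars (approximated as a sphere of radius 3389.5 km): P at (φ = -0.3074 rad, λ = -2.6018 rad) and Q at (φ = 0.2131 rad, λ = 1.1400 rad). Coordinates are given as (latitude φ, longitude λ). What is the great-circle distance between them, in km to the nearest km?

8660 km

In radians: φ₁ = -0.3074, φ₂ = 0.2131, Δλ = -145.611° = -2.5414 rad.
cos c = sin φ₁ sin φ₂ + cos φ₁ cos φ₂ cos Δλ = (-0.3026)(0.2115) + (0.9531)(0.9774)(-0.8252) = -0.83274,
so c = arccos(-0.83274) = 2.55483 rad.
Distance = R·c = 3389.5 × 2.5548 ≈ 8660 km.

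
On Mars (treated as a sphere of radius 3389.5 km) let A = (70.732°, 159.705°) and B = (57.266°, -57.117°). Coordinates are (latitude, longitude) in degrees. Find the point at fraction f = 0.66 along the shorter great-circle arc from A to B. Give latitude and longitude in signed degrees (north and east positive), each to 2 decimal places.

72.96°, -72.00°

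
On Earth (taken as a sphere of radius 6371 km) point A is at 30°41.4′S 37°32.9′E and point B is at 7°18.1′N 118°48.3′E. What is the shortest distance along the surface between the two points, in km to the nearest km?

9594 km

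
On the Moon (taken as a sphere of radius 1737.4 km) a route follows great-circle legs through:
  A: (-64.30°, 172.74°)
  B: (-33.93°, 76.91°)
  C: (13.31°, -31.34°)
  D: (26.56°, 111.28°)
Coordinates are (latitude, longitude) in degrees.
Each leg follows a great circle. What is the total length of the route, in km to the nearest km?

9118 km

Leg A→B: central angle 1.0856 rad, distance 1886.1 km.
Leg B→C: central angle 1.9621 rad, distance 3408.9 km.
Leg C→D: central angle 2.2003 rad, distance 3822.8 km.
Total: 1886.1 + 3408.9 + 3822.8 ≈ 9118 km.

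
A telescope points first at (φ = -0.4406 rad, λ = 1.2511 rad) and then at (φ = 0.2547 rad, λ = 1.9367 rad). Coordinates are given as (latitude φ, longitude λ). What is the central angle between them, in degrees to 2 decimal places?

55.24°

With latitudes φ₁ = -25.245°, φ₂ = 14.593° and longitude difference Δλ = 39.282°:
Haversine: a = sin²(Δφ/2) + cos φ₁ cos φ₂ sin²(Δλ/2) = 0.1161 + (0.9045)(0.9677)(0.1130) = 0.21496.
Central angle c = 2·arcsin(√a) = 0.96420 rad.
So the angular separation is 55.24°.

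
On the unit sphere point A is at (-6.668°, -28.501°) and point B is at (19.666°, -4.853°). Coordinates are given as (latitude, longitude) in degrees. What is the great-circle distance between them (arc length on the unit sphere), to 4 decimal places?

0.6134

With latitudes φ₁ = -6.668°, φ₂ = 19.666° and longitude difference Δλ = 23.648°:
cos c = sin φ₁ sin φ₂ + cos φ₁ cos φ₂ cos Δλ = (-0.1161)(0.3365) + (0.9932)(0.9417)(0.9160) = 0.81768,
so c = arccos(0.81768) = 0.61342 rad.
On the unit sphere the arc length equals the central angle: 0.6134.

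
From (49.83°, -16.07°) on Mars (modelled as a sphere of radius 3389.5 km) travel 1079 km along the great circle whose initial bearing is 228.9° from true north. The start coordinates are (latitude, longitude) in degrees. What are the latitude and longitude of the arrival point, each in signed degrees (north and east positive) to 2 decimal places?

Angular distance δ = d/R = 1079/3389.5 = 0.31834 rad; initial bearing θ = 3.9951 rad.
sin φ₂ = sin φ₁ cos δ + cos φ₁ sin δ cos θ = (0.7641)(0.9498) + (0.6451)(0.3130)(-0.6574) = 0.5930, so φ₂ = 36.37°.
Δλ = atan2(sin θ sin δ cos φ₁, cos δ − sin φ₁ sin φ₂) = atan2(-0.1521, 0.4966) = -17.033°.
λ₂ = -16.070° − 17.033° = -33.10°.

36.37°, -33.10°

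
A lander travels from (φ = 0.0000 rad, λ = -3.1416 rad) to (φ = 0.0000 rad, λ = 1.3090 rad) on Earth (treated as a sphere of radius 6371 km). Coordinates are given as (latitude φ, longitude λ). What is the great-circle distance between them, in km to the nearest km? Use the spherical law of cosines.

With latitudes φ₁ = 0.000°, φ₂ = 0.000° and longitude difference Δλ = -104.999°:
cos c = sin φ₁ sin φ₂ + cos φ₁ cos φ₂ cos Δλ = (0.0000)(0.0000) + (1.0000)(1.0000)(-0.2588) = -0.25881,
so c = arccos(-0.25881) = 1.83259 rad.
Distance = R·c = 6371 × 1.8326 ≈ 11675 km.

11675 km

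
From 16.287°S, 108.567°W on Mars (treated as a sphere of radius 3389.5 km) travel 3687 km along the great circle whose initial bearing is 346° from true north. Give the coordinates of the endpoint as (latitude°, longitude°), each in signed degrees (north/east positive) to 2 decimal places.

Angular distance δ = d/R = 3687/3389.5 = 1.08777 rad; initial bearing θ = 6.0388 rad.
sin φ₂ = sin φ₁ cos δ + cos φ₁ sin δ cos θ = (-0.2804)(0.4645) + (0.9599)(0.8856)(0.9703) = 0.6945, so φ₂ = 43.99°.
Δλ = atan2(sin θ sin δ cos φ₁, cos δ − sin φ₁ sin φ₂) = atan2(-0.2056, 0.6592) = -17.325°.
λ₂ = -108.567° − 17.325° = -125.89°.

43.99°, -125.89°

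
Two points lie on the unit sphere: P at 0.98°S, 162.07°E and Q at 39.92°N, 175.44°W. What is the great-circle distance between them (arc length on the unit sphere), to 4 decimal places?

In radians: φ₁ = -0.0171, φ₂ = 0.6967, Δλ = 22.490° = 0.3925 rad.
cos c = sin φ₁ sin φ₂ + cos φ₁ cos φ₂ cos Δλ = (-0.0171)(0.6417) + (0.9999)(0.7669)(0.9239) = 0.69753,
so c = arccos(0.69753) = 0.79885 rad.
On the unit sphere the arc length equals the central angle: 0.7988.

0.7988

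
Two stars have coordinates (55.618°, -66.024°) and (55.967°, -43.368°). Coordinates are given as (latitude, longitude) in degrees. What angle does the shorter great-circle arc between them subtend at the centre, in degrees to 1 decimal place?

With latitudes φ₁ = 55.618°, φ₂ = 55.967° and longitude difference Δλ = 22.656°:
cos c = sin φ₁ sin φ₂ + cos φ₁ cos φ₂ cos Δλ = (0.8253)(0.8287) + (0.5647)(0.5597)(0.9228) = 0.97559,
so c = arccos(0.97559) = 0.22139 rad.
So the angular separation is 12.7°.

12.7°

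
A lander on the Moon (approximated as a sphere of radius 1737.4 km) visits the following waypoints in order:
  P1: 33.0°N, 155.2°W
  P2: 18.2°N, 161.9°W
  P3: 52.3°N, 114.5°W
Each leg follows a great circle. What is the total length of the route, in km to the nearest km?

2006 km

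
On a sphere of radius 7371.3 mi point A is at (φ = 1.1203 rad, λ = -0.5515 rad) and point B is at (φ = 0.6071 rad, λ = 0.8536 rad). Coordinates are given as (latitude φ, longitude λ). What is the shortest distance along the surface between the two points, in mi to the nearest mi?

7085 mi

With latitudes φ₁ = 64.188°, φ₂ = 34.784° and longitude difference Δλ = 80.506°:
cos c = sin φ₁ sin φ₂ + cos φ₁ cos φ₂ cos Δλ = (0.9002)(0.5705) + (0.4354)(0.8213)(0.1649) = 0.57255,
so c = arccos(0.57255) = 0.96118 rad.
Distance = R·c = 7371.3 × 0.9612 ≈ 7085 mi.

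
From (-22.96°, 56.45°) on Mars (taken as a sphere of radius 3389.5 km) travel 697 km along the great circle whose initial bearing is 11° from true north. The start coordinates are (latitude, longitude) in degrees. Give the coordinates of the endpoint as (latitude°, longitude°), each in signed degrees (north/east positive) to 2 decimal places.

Angular distance δ = d/R = 697/3389.5 = 0.20564 rad; initial bearing θ = 0.1920 rad.
sin φ₂ = sin φ₁ cos δ + cos φ₁ sin δ cos θ = (-0.3901)(0.9789) + (0.9208)(0.2042)(0.9816) = -0.1973, so φ₂ = -11.38°.
Δλ = atan2(sin θ sin δ cos φ₁, cos δ − sin φ₁ sin φ₂) = atan2(0.0359, 0.9020) = 2.278°.
λ₂ = 56.450° + 2.278° = 58.73°.

-11.38°, 58.73°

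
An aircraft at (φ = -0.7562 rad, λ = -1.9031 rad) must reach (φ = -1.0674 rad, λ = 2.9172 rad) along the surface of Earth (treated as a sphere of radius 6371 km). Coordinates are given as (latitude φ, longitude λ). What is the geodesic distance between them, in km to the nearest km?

5593 km

In radians: φ₁ = -0.7562, φ₂ = -1.0674, Δλ = -83.817° = -1.4629 rad.
cos c = sin φ₁ sin φ₂ + cos φ₁ cos φ₂ cos Δλ = (-0.6862)(-0.8759) + (0.7274)(0.4824)(0.1077) = 0.63884,
so c = arccos(0.63884) = 0.87781 rad.
Distance = R·c = 6371 × 0.8778 ≈ 5593 km.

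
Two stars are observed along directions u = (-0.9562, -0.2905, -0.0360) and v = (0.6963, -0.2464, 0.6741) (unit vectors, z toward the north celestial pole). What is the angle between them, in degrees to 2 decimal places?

u·v = -0.6185; |u| = 1.0000, |v| = 1.0000.
cos θ = (u·v)/(|u||v|) = -0.6185, so θ = 128.21°.

128.21°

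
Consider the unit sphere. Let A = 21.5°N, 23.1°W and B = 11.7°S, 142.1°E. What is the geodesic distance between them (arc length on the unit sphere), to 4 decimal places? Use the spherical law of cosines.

Let φ₁ = 0.3752 rad, φ₂ = -0.2042 rad, and Δλ = 2.8833 rad.
cos c = sin φ₁ sin φ₂ + cos φ₁ cos φ₂ cos Δλ = (0.3665)(-0.2028) + (0.9304)(0.9792)(-0.9668) = -0.95518,
so c = arccos(-0.95518) = 2.84107 rad.
On the unit sphere the arc length equals the central angle: 2.8411.

2.8411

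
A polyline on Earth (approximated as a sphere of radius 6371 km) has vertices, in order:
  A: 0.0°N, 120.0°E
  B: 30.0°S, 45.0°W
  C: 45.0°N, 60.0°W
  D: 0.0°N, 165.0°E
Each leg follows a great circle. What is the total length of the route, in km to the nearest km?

38141 km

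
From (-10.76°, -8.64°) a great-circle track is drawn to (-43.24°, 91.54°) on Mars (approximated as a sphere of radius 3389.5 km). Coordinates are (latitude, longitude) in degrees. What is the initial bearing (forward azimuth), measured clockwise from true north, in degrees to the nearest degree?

134°

Δλ = 100.180° = 1.7485 rad.
y = sin Δλ · cos φ₂ = (0.9843)(0.7285) = 0.7170
x = cos φ₁ sin φ₂ − sin φ₁ cos φ₂ cos Δλ = (0.9824)(-0.6851) − (-0.1867)(0.7285)(-0.1767) = -0.6970
θ = atan2(y, x) = 134.19°, so the bearing is 134°.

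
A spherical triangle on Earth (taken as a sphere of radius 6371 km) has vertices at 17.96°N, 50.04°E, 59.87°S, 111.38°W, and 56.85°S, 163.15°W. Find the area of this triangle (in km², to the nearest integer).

Side lengths (central angles): a = 0.4646, b = 2.3371, c = 2.3736 rad; semiperimeter s = 2.5877.
By l'Huilier's theorem, tan(E/4) = √[tan(s/2) tan((s−a)/2) tan((s−b)/2) tan((s−c)/2)], giving spherical excess E = 1.1363 rad.
Area = E·R² = 1.1363 × (6371)² ≈ 46123367 km².

46123367 km²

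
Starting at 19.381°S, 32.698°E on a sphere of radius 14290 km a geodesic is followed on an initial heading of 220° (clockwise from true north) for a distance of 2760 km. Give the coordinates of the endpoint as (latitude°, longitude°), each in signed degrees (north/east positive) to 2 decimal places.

Angular distance δ = d/R = 2760/14290 = 0.19314 rad; initial bearing θ = 3.8397 rad.
sin φ₂ = sin φ₁ cos δ + cos φ₁ sin δ cos θ = (-0.3318)(0.9814) + (0.9433)(0.1919)(-0.7660) = -0.4644, so φ₂ = -27.67°.
Δλ = atan2(sin θ sin δ cos φ₁, cos δ − sin φ₁ sin φ₂) = atan2(-0.1164, 0.8273) = -8.008°.
λ₂ = 32.698° − 8.008° = 24.69°.

-27.67°, 24.69°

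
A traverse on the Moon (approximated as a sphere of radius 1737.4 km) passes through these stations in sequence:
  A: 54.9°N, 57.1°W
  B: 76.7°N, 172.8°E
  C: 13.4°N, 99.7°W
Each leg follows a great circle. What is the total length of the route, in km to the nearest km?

3671 km

Leg A→B: central angle 0.7799 rad, distance 1355.0 km.
Leg B→C: central angle 1.3333 rad, distance 2316.4 km.
Total: 1355.0 + 2316.4 ≈ 3671 km.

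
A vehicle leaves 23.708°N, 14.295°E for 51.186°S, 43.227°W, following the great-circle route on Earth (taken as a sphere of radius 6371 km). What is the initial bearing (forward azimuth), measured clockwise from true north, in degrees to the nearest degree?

With φ₁ = 0.4138, φ₂ = -0.8934, Δλ = -1.0039 rad, the forward-azimuth formula gives
θ = atan2( sin Δλ cos φ₂ , cos φ₁ sin φ₂ − sin φ₁ cos φ₂ cos Δλ ) = atan2(-0.5288, -0.8488) = -148.08°.
Adding 360° brings this into [0°, 360°): 212°.

212°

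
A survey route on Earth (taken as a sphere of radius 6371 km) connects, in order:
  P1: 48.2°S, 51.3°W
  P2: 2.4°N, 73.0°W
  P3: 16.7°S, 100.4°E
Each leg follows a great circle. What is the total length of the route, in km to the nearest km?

24275 km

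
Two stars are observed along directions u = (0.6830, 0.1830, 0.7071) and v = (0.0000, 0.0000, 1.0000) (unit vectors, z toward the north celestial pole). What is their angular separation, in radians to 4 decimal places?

0.7854 rad

u·v = 0.7071; |u| = 1.0000, |v| = 1.0000.
cos θ = (u·v)/(|u||v|) = 0.7071, so θ = 0.7854 rad.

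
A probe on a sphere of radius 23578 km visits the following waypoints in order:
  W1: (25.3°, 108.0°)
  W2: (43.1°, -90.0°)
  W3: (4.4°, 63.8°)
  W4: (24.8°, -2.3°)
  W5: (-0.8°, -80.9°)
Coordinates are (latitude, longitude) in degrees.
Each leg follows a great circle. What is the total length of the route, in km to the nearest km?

Leg W1→W2: central angle 1.9133 rad, distance 45111.0 km.
Leg W2→W3: central angle 2.2153 rad, distance 52232.1 km.
Leg W3→W4: central angle 1.1605 rad, distance 27362.4 km.
Leg W4→W5: central angle 1.3964 rad, distance 32923.3 km.
Total: 45111.0 + 52232.1 + 27362.4 + 32923.3 ≈ 157629 km.

157629 km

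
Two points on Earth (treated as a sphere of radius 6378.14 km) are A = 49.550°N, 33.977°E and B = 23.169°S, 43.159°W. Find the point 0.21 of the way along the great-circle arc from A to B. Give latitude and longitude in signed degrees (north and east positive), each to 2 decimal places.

37.90°, 9.70°

The central angle between A and B is δ = 1.7382 rad.
With f = 0.21, the slerp weights are sin((1−f)δ)/sin δ = 0.9944 and sin(fδ)/sin δ = 0.3620.
Weighted sum of the unit vectors: (0.9944)·(0.5380,0.3626,0.7610) + (0.3620)·(0.6706,-0.6289,-0.3934) = (0.7778, 0.1329, 0.6143).
Converting back: φ = atan2(z, √(x²+y²)) = 37.90°, λ = atan2(y, x) = 9.70°.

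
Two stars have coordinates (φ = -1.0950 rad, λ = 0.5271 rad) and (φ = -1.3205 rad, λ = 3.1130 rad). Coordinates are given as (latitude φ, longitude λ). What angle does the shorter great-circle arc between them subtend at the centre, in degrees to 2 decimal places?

Let φ₁ = -1.0950 rad, φ₂ = -1.3205 rad, and Δλ = 2.5859 rad.
cos c = sin φ₁ sin φ₂ + cos φ₁ cos φ₂ cos Δλ = (-0.8889)(-0.9688) + (0.4580)(0.2477)(-0.8495) = 0.76485,
so c = arccos(0.76485) = 0.70000 rad.
So the angular separation is 40.11°.

40.11°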